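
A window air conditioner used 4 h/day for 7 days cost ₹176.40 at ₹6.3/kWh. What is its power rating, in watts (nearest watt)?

1000 W

Energy = ₹176.40 ÷ ₹6.3/kWh = 28 kWh
Runtime = 4 h/day × 7 days = 28 h
Power = 28 kWh ÷ 28 h = 1 kW = 1000 W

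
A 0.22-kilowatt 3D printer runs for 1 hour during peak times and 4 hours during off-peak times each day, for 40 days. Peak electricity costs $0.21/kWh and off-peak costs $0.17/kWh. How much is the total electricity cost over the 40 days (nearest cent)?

Peak energy = 0.22 kW × 1 h × 40 = 8.8 kWh
Off-peak energy = 0.22 kW × 4 h × 40 = 35.2 kWh
Cost = 8.8 × $0.21 + 35.2 × $0.17 = $1.848 + $5.984 = $7.83

$7.83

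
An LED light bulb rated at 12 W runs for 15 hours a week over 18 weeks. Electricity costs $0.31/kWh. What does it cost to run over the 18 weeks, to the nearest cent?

$1.00

Runtime = 15 h/week × 18 weeks = 270 h
Energy = 0.012 kW × 270 h = 3.24 kWh
Cost = 3.24 kWh × $0.31/kWh = $1.00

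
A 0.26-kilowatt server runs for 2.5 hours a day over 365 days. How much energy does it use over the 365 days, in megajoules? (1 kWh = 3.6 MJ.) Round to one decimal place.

854.1 MJ

Runtime = 2.5 h/day × 365 days = 912.5 h
Energy = 0.26 kW × 912.5 h = 237.25 kWh
= 237.25 × 3.6 MJ = 854.1 MJ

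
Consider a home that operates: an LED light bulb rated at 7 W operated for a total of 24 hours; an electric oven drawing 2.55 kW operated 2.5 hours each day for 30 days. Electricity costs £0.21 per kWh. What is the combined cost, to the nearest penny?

£40.20

LED light bulb: 0.007 kW × 24 h = 0.168 kWh
electric oven: Runtime = 2.5 h/day × 30 days = 75 h
electric oven: 2.55 kW × 75 h = 191.25 kWh
Total energy = 191.418 kWh
Cost = 191.418 × £0.21 = £40.20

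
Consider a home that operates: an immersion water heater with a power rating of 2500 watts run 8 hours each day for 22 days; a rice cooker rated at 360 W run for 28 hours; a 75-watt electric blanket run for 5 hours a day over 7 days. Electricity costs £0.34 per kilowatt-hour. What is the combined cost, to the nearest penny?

immersion water heater: Runtime = 8 h/day × 22 days = 176 h
immersion water heater: 2.5 kW × 176 h = 440 kWh
rice cooker: 0.36 kW × 28 h = 10.08 kWh
electric blanket: Runtime = 5 h/day × 7 days = 35 h
electric blanket: 0.075 kW × 35 h = 2.625 kWh
Total energy = 452.705 kWh
Cost = 452.705 × £0.34 = £153.92

£153.92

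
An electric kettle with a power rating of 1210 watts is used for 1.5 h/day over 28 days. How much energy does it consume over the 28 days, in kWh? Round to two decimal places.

50.82 kWh

Runtime = 1.5 h/day × 28 days = 42 h
Energy = 1.21 kW × 42 h = 50.82 kWh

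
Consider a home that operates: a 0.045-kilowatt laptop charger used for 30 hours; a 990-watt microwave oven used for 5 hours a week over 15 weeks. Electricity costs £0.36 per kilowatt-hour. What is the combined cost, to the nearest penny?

laptop charger: 0.045 kW × 30 h = 1.35 kWh
microwave oven: Runtime = 5 h/week × 15 weeks = 75 h
microwave oven: 0.99 kW × 75 h = 74.25 kWh
Total energy = 75.6 kWh
Cost = 75.6 × £0.36 = £27.22

£27.22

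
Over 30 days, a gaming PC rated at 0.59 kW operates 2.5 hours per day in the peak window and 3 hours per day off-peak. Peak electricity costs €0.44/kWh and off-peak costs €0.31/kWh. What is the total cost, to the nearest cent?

€35.93

Peak energy = 0.59 kW × 2.5 h × 30 = 44.25 kWh
Off-peak energy = 0.59 kW × 3 h × 30 = 53.1 kWh
Cost = 44.25 × €0.44 + 53.1 × €0.31 = €19.47 + €16.461 = €35.93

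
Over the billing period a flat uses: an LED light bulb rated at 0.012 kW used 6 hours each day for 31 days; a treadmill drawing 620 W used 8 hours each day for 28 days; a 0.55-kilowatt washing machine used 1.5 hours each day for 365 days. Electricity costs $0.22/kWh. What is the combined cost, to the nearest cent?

$97.29

LED light bulb: Runtime = 6 h/day × 31 days = 186 h
LED light bulb: 0.012 kW × 186 h = 2.232 kWh
treadmill: Runtime = 8 h/day × 28 days = 224 h
treadmill: 0.62 kW × 224 h = 138.88 kWh
washing machine: Runtime = 1.5 h/day × 365 days = 547.5 h
washing machine: 0.55 kW × 547.5 h = 301.125 kWh
Total energy = 442.237 kWh
Cost = 442.237 × $0.22 = $97.29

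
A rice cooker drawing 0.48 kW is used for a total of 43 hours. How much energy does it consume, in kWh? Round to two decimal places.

20.64 kWh

Energy = 0.48 kW × 43 h = 20.64 kWh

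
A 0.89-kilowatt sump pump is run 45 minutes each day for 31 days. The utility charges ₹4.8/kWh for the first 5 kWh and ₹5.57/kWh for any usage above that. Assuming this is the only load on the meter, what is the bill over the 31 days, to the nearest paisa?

₹111.41

Runtime = 45 min × 31 = 1395 min = 23.25 h
Energy = 0.89 kW × 23.25 h = 20.6925 kWh
Tier 1 (0–5 kWh): 5 × ₹4.8 = ₹24
Above 5 kWh: 15.6925 × ₹5.57 = ₹87.407225
Bill = ₹111.41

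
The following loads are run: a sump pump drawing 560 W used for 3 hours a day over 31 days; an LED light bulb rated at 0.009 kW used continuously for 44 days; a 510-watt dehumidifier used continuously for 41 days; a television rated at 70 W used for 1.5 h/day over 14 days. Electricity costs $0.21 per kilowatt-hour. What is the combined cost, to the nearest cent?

$118.63

sump pump: Runtime = 3 h/day × 31 days = 93 h
sump pump: 0.56 kW × 93 h = 52.08 kWh
LED light bulb: Runtime = 24 h × 44 = 1056 h
LED light bulb: 0.009 kW × 1056 h = 9.504 kWh
dehumidifier: Runtime = 24 h × 41 = 984 h
dehumidifier: 0.51 kW × 984 h = 501.84 kWh
television: Runtime = 1.5 h/day × 14 days = 21 h
television: 0.07 kW × 21 h = 1.47 kWh
Total energy = 564.894 kWh
Cost = 564.894 × $0.21 = $118.63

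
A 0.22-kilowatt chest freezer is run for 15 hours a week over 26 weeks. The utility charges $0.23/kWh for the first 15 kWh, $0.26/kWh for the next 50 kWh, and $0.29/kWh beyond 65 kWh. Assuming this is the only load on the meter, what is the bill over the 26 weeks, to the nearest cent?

$22.48

Runtime = 15 h/week × 26 weeks = 390 h
Energy = 0.22 kW × 390 h = 85.8 kWh
Tier 1 (0–15 kWh): 15 × $0.23 = $3.45
Tier 2 (15–65 kWh): 50 × $0.26 = $13
Above 65 kWh: 20.8 × $0.29 = $6.032
Bill = $22.48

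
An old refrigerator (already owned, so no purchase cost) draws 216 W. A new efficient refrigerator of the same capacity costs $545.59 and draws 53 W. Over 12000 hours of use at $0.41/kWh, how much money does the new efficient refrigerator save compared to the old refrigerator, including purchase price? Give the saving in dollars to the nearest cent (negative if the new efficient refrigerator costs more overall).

old refrigerator: $0.00 + (216/1000) kW × 12000 h × $0.41 = $0.00 + $1062.72 = $1062.72
new efficient refrigerator: $545.59 + (53/1000) kW × 12000 h × $0.41 = $545.59 + $260.76 = $806.35
Saving = $1062.72 − $806.35 = $256.37

$256.37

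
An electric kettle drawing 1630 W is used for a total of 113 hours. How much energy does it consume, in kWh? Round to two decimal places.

184.19 kWh

Energy = 1.63 kW × 113 h = 184.19 kWh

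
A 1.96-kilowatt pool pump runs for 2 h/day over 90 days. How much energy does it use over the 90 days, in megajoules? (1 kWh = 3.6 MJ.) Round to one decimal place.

Runtime = 2 h/day × 90 days = 180 h
Energy = 1.96 kW × 180 h = 352.8 kWh
= 352.8 × 3.6 MJ = 1270.1 MJ

1270.1 MJ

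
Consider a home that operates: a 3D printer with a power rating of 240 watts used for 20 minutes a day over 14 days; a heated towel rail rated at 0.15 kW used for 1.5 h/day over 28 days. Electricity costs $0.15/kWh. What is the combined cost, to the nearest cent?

$1.11

3D printer: Runtime = 20 min × 14 = 280 min = 4.666666… h
3D printer: 0.24 kW × 4.666666… h = 1.12 kWh
heated towel rail: Runtime = 1.5 h/day × 28 days = 42 h
heated towel rail: 0.15 kW × 42 h = 6.3 kWh
Total energy = 7.42 kWh
Cost = 7.42 × $0.15 = $1.11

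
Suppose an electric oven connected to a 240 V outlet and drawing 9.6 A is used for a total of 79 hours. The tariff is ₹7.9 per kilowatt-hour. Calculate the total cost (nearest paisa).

₹1437.93

Power = 9.6 A × 240 V = 2304 W = 2.304 kW
Energy = 2.304 kW × 79 h = 182.016 kWh
Cost = 182.016 kWh × ₹7.9/kWh = ₹1437.93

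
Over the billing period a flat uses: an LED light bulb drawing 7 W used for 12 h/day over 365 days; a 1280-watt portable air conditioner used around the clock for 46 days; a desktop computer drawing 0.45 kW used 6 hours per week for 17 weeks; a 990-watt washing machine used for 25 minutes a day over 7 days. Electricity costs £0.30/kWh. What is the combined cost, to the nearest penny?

LED light bulb: Runtime = 12 h/day × 365 days = 4380 h
LED light bulb: 0.007 kW × 4380 h = 30.66 kWh
portable air conditioner: Runtime = 24 h × 46 = 1104 h
portable air conditioner: 1.28 kW × 1104 h = 1413.12 kWh
desktop computer: Runtime = 6 h/week × 17 weeks = 102 h
desktop computer: 0.45 kW × 102 h = 45.9 kWh
washing machine: Runtime = 25 min × 7 = 175 min = 2.916666… h
washing machine: 0.99 kW × 2.916666… h = 2.8875 kWh
Total energy = 1492.5675 kWh
Cost = 1492.5675 × £0.30 = £447.77

£447.77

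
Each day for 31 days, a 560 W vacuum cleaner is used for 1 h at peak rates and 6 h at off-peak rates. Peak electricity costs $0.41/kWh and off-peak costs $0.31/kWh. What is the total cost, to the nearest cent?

$39.41

Peak energy = 0.56 kW × 1 h × 31 = 17.36 kWh
Off-peak energy = 0.56 kW × 6 h × 31 = 104.16 kWh
Cost = 17.36 × $0.41 + 104.16 × $0.31 = $7.1176 + $32.2896 = $39.41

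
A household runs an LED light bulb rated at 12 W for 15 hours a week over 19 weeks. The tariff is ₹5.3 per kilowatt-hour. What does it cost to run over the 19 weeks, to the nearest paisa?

₹18.13

Runtime = 15 h/week × 19 weeks = 285 h
Energy = 0.012 kW × 285 h = 3.42 kWh
Cost = 3.42 kWh × ₹5.3/kWh = ₹18.13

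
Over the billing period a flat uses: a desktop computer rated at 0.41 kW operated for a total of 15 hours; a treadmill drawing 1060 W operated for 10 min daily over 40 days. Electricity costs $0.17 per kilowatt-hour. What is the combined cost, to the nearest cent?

desktop computer: 0.41 kW × 15 h = 6.15 kWh
treadmill: Runtime = 10 min × 40 = 400 min = 6.666666… h
treadmill: 1.06 kW × 6.666666… h = 7.066666… kWh
Total energy = 13.216666… kWh
Cost = 13.216666… × $0.17 = $2.25

$2.25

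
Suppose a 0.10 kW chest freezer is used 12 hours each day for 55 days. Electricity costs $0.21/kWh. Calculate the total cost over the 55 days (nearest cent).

$13.86

Runtime = 12 h/day × 55 days = 660 h
Energy = 0.1 kW × 660 h = 66 kWh
Cost = 66 kWh × $0.21/kWh = $13.86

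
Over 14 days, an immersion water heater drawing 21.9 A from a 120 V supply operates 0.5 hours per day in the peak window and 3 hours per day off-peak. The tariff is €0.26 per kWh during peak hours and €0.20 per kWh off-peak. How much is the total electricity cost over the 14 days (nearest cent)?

€26.86

Power = 21.9 A × 120 V = 2628 W = 2.628 kW
Peak energy = 2.628 kW × 0.5 h × 14 = 18.396 kWh
Off-peak energy = 2.628 kW × 3 h × 14 = 110.376 kWh
Cost = 18.396 × €0.26 + 110.376 × €0.20 = €4.78296 + €22.0752 = €26.86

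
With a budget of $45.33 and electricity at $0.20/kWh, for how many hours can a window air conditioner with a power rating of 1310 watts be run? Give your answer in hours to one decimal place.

173.0 h

Energy available = $45.33 ÷ $0.20/kWh = 226.65 kWh
Hours = 226.65 kWh ÷ 1.31 kW = 173.0 h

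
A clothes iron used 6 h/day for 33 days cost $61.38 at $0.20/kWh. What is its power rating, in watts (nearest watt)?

1550 W

Energy = $61.38 ÷ $0.20/kWh = 306.9 kWh
Runtime = 6 h/day × 33 days = 198 h
Power = 306.9 kWh ÷ 198 h = 1.55 kW = 1550 W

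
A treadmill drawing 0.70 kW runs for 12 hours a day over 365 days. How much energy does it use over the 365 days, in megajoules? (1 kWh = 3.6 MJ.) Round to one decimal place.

Runtime = 12 h/day × 365 days = 4380 h
Energy = 0.7 kW × 4380 h = 3066 kWh
= 3066 × 3.6 MJ = 11037.6 MJ

11037.6 MJ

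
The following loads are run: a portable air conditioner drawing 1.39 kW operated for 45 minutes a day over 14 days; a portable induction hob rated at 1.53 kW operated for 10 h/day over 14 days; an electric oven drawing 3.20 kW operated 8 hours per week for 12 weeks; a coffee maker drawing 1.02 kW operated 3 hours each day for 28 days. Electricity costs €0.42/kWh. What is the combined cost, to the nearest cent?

€261.10

portable air conditioner: Runtime = 45 min × 14 = 630 min = 10.5 h
portable air conditioner: 1.39 kW × 10.5 h = 14.595 kWh
portable induction hob: Runtime = 10 h/day × 14 days = 140 h
portable induction hob: 1.53 kW × 140 h = 214.2 kWh
electric oven: Runtime = 8 h/week × 12 weeks = 96 h
electric oven: 3.2 kW × 96 h = 307.2 kWh
coffee maker: Runtime = 3 h/day × 28 days = 84 h
coffee maker: 1.02 kW × 84 h = 85.68 kWh
Total energy = 621.675 kWh
Cost = 621.675 × €0.42 = €261.10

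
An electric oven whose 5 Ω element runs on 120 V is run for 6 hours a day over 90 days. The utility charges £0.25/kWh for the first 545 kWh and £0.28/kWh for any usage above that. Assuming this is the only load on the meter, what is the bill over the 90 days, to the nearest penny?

£419.11

Power = V²/R = 120²/5 = 2880 W = 2.88 kW
Runtime = 6 h/day × 90 days = 540 h
Energy = 2.88 kW × 540 h = 1555.2 kWh
Tier 1 (0–545 kWh): 545 × £0.25 = £136.25
Above 545 kWh: 1010.2 × £0.28 = £282.856
Bill = £419.11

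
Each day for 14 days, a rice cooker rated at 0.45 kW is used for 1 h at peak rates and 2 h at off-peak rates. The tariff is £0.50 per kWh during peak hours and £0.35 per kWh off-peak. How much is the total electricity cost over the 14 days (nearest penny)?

Peak energy = 0.45 kW × 1 h × 14 = 6.3 kWh
Off-peak energy = 0.45 kW × 2 h × 14 = 12.6 kWh
Cost = 6.3 × £0.50 + 12.6 × £0.35 = £3.15 + £4.41 = £7.56

£7.56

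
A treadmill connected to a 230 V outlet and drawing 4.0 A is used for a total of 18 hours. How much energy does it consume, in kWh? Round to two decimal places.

16.56 kWh

Power = 4.0 A × 230 V = 920 W = 0.92 kW
Energy = 0.92 kW × 18 h = 16.56 kWh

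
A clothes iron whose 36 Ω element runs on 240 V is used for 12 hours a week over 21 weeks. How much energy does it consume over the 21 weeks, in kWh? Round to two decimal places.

Power = V²/R = 240²/36 = 1600 W = 1.6 kW
Runtime = 12 h/week × 21 weeks = 252 h
Energy = 1.6 kW × 252 h = 403.2 kWh

403.20 kWh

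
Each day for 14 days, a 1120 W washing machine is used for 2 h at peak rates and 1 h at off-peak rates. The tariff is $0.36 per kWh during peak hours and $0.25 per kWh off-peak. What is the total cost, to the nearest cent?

Peak energy = 1.12 kW × 2 h × 14 = 31.36 kWh
Off-peak energy = 1.12 kW × 1 h × 14 = 15.68 kWh
Cost = 31.36 × $0.36 + 15.68 × $0.25 = $11.2896 + $3.92 = $15.21

$15.21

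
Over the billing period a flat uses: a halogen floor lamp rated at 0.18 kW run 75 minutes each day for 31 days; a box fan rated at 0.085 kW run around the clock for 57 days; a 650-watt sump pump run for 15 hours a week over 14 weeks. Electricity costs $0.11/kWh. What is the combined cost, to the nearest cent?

$28.57

halogen floor lamp: Runtime = 75 min × 31 = 2325 min = 38.75 h
halogen floor lamp: 0.18 kW × 38.75 h = 6.975 kWh
box fan: Runtime = 24 h × 57 = 1368 h
box fan: 0.085 kW × 1368 h = 116.28 kWh
sump pump: Runtime = 15 h/week × 14 weeks = 210 h
sump pump: 0.65 kW × 210 h = 136.5 kWh
Total energy = 259.755 kWh
Cost = 259.755 × $0.11 = $28.57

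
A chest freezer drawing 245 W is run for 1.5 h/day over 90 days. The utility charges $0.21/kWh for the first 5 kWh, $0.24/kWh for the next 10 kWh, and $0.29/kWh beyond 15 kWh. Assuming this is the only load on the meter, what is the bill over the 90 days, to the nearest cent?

Runtime = 1.5 h/day × 90 days = 135 h
Energy = 0.245 kW × 135 h = 33.075 kWh
Tier 1 (0–5 kWh): 5 × $0.21 = $1.05
Tier 2 (5–15 kWh): 10 × $0.24 = $2.4
Above 15 kWh: 18.075 × $0.29 = $5.24175
Bill = $8.69

$8.69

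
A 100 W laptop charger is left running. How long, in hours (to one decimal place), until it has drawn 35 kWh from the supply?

Hours = 35 kWh ÷ 0.1 kW = 350.0 h

350.0 h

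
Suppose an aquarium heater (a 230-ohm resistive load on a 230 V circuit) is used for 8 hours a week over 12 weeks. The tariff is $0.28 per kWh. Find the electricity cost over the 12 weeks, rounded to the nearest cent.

$6.18

Power = V²/R = 230²/230 = 230 W = 0.23 kW
Runtime = 8 h/week × 12 weeks = 96 h
Energy = 0.23 kW × 96 h = 22.08 kWh
Cost = 22.08 kWh × $0.28/kWh = $6.18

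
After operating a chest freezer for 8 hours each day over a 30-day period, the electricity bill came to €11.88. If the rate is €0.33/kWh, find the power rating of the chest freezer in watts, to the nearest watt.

Energy = €11.88 ÷ €0.33/kWh = 36 kWh
Runtime = 8 h/day × 30 days = 240 h
Power = 36 kWh ÷ 240 h = 0.15 kW = 150 W

150 W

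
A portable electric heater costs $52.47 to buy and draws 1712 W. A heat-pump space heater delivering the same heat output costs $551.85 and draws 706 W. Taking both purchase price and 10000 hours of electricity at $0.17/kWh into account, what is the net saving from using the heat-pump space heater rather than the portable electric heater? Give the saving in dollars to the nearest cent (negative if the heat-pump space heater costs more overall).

portable electric heater: $52.47 + (1712/1000) kW × 10000 h × $0.17 = $52.47 + $2910.4 = $2962.87
heat-pump space heater: $551.85 + (706/1000) kW × 10000 h × $0.17 = $551.85 + $1200.2 = $1752.05
Saving = $2962.87 − $1752.05 = $1210.82

$1210.82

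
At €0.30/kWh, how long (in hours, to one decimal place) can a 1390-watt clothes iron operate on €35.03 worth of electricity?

84.0 h

Energy available = €35.03 ÷ €0.30/kWh = 116.7667 kWh
Hours = 116.7667 kWh ÷ 1.39 kW = 84.0 h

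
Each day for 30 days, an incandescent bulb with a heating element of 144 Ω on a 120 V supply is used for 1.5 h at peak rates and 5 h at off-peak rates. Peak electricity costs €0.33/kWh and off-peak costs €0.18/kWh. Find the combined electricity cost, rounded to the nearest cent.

Power = V²/R = 120²/144 = 100 W = 0.1 kW
Peak energy = 0.1 kW × 1.5 h × 30 = 4.5 kWh
Off-peak energy = 0.1 kW × 5 h × 30 = 15 kWh
Cost = 4.5 × €0.33 + 15 × €0.18 = €1.485 + €2.7 = €4.19

€4.19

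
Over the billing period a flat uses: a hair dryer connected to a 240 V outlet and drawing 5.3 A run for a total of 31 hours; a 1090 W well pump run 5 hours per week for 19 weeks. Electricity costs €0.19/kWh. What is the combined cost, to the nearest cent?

hair dryer: Power = 5.3 A × 240 V = 1272 W = 1.272 kW
hair dryer: 1.272 kW × 31 h = 39.432 kWh
well pump: Runtime = 5 h/week × 19 weeks = 95 h
well pump: 1.09 kW × 95 h = 103.55 kWh
Total energy = 142.982 kWh
Cost = 142.982 × €0.19 = €27.17

€27.17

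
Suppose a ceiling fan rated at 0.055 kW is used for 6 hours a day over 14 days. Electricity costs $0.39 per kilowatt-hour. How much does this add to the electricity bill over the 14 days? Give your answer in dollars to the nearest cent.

Runtime = 6 h/day × 14 days = 84 h
Energy = 0.055 kW × 84 h = 4.62 kWh
Cost = 4.62 kWh × $0.39/kWh = $1.80

$1.80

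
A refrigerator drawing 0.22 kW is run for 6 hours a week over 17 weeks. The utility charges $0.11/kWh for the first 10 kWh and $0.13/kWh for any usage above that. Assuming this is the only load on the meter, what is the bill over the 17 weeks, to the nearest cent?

$2.72

Runtime = 6 h/week × 17 weeks = 102 h
Energy = 0.22 kW × 102 h = 22.44 kWh
Tier 1 (0–10 kWh): 10 × $0.11 = $1.1
Above 10 kWh: 12.44 × $0.13 = $1.6172
Bill = $2.72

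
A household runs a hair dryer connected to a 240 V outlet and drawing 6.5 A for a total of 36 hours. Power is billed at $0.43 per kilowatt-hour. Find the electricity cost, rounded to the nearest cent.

$24.15

Power = 6.5 A × 240 V = 1560 W = 1.56 kW
Energy = 1.56 kW × 36 h = 56.16 kWh
Cost = 56.16 kWh × $0.43/kWh = $24.15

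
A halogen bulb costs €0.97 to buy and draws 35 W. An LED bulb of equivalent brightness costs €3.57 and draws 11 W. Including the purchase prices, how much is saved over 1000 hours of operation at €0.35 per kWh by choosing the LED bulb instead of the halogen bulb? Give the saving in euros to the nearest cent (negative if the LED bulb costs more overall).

halogen bulb: €0.97 + (35/1000) kW × 1000 h × €0.35 = €0.97 + €12.25 = €13.22
LED bulb: €3.57 + (11/1000) kW × 1000 h × €0.35 = €3.57 + €3.85 = €7.42
Saving = €13.22 − €7.42 = €5.8

€5.80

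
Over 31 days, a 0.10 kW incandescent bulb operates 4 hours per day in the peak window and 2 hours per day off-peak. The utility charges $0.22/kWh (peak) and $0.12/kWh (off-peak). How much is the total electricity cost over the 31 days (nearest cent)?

Peak energy = 0.1 kW × 4 h × 31 = 12.4 kWh
Off-peak energy = 0.1 kW × 2 h × 31 = 6.2 kWh
Cost = 12.4 × $0.22 + 6.2 × $0.12 = $2.728 + $0.744 = $3.47

$3.47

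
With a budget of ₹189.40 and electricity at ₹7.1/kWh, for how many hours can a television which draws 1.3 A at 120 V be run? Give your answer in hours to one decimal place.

171.0 h

Power = 1.3 A × 120 V = 156 W = 0.156 kW
Energy available = ₹189.40 ÷ ₹7.1/kWh = 26.6761 kWh
Hours = 26.6761 kWh ÷ 0.156 kW = 171.0 h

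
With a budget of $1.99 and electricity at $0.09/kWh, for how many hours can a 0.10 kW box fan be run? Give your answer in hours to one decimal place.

Energy available = $1.99 ÷ $0.09/kWh = 22.1111 kWh
Hours = 22.1111 kWh ÷ 0.1 kW = 221.1 h

221.1 h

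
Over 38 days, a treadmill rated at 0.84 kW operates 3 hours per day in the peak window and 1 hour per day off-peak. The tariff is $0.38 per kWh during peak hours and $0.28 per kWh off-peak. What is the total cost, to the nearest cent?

$45.33

Peak energy = 0.84 kW × 3 h × 38 = 95.76 kWh
Off-peak energy = 0.84 kW × 1 h × 38 = 31.92 kWh
Cost = 95.76 × $0.38 + 31.92 × $0.28 = $36.3888 + $8.9376 = $45.33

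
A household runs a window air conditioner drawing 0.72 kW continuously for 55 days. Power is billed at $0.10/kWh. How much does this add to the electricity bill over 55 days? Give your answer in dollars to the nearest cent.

Runtime = 24 h × 55 = 1320 h
Energy = 0.72 kW × 1320 h = 950.4 kWh
Cost = 950.4 kWh × $0.10/kWh = $95.04

$95.04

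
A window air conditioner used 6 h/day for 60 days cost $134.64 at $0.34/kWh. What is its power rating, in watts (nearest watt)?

Energy = $134.64 ÷ $0.34/kWh = 396 kWh
Runtime = 6 h/day × 60 days = 360 h
Power = 396 kWh ÷ 360 h = 1.1 kW = 1100 W

1100 W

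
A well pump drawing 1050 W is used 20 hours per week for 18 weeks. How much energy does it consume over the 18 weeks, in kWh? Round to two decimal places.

Runtime = 20 h/week × 18 weeks = 360 h
Energy = 1.05 kW × 360 h = 378 kWh

378.00 kWh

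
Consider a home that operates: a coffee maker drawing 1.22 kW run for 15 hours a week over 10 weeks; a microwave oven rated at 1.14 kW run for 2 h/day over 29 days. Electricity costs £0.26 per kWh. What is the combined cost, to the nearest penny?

£64.77

coffee maker: Runtime = 15 h/week × 10 weeks = 150 h
coffee maker: 1.22 kW × 150 h = 183 kWh
microwave oven: Runtime = 2 h/day × 29 days = 58 h
microwave oven: 1.14 kW × 58 h = 66.12 kWh
Total energy = 249.12 kWh
Cost = 249.12 × £0.26 = £64.77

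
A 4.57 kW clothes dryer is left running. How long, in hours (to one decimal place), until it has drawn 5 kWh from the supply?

Hours = 5 kWh ÷ 4.57 kW = 1.1 h

1.1 h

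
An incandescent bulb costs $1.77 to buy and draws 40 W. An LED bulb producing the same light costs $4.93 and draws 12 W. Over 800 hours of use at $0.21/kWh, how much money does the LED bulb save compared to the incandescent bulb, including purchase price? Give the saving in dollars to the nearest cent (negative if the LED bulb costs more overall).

incandescent bulb: $1.77 + (40/1000) kW × 800 h × $0.21 = $1.77 + $6.72 = $8.49
LED bulb: $4.93 + (12/1000) kW × 800 h × $0.21 = $4.93 + $2.016 = $6.946
Saving = $8.49 − $6.946 = $1.544 → $1.54

$1.54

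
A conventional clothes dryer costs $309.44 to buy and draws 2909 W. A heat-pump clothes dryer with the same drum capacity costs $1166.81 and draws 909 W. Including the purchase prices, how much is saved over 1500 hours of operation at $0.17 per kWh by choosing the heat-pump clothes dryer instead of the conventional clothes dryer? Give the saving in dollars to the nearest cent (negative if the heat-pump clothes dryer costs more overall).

conventional clothes dryer: $309.44 + (2909/1000) kW × 1500 h × $0.17 = $309.44 + $741.795 = $1051.235
heat-pump clothes dryer: $1166.81 + (909/1000) kW × 1500 h × $0.17 = $1166.81 + $231.795 = $1398.605
Saving = $1051.235 − $1398.605 = −$347.37

-$347.37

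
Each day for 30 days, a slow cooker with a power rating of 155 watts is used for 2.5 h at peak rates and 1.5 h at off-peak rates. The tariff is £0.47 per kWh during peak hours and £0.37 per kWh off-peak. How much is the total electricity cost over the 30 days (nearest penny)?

£8.04

Peak energy = 0.155 kW × 2.5 h × 30 = 11.625 kWh
Off-peak energy = 0.155 kW × 1.5 h × 30 = 6.975 kWh
Cost = 11.625 × £0.47 + 6.975 × £0.37 = £5.46375 + £2.58075 = £8.04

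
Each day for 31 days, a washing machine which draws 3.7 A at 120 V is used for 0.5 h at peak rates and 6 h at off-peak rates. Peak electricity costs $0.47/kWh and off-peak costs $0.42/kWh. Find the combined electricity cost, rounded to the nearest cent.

Power = 3.7 A × 120 V = 444 W = 0.444 kW
Peak energy = 0.444 kW × 0.5 h × 31 = 6.882 kWh
Off-peak energy = 0.444 kW × 6 h × 31 = 82.584 kWh
Cost = 6.882 × $0.47 + 82.584 × $0.42 = $3.23454 + $34.68528 = $37.92

$37.92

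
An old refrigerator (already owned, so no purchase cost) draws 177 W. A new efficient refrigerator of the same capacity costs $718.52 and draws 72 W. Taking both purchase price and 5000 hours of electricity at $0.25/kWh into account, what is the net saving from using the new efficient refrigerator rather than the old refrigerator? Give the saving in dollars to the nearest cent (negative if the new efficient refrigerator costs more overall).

old refrigerator: $0.00 + (177/1000) kW × 5000 h × $0.25 = $0.00 + $221.25 = $221.25
new efficient refrigerator: $718.52 + (72/1000) kW × 5000 h × $0.25 = $718.52 + $90 = $808.52
Saving = $221.25 − $808.52 = −$587.27

-$587.27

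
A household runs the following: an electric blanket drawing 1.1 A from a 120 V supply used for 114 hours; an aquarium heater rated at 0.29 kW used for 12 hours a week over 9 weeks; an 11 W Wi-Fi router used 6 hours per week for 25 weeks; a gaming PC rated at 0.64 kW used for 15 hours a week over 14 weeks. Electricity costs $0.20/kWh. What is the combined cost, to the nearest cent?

electric blanket: Power = 1.1 A × 120 V = 132 W = 0.132 kW
electric blanket: 0.132 kW × 114 h = 15.048 kWh
aquarium heater: Runtime = 12 h/week × 9 weeks = 108 h
aquarium heater: 0.29 kW × 108 h = 31.32 kWh
Wi-Fi router: Runtime = 6 h/week × 25 weeks = 150 h
Wi-Fi router: 0.011 kW × 150 h = 1.65 kWh
gaming PC: Runtime = 15 h/week × 14 weeks = 210 h
gaming PC: 0.64 kW × 210 h = 134.4 kWh
Total energy = 182.418 kWh
Cost = 182.418 × $0.20 = $36.48

$36.48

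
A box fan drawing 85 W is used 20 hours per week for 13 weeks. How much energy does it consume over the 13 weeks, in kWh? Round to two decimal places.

22.10 kWh

Runtime = 20 h/week × 13 weeks = 260 h
Energy = 0.085 kW × 260 h = 22.1 kWh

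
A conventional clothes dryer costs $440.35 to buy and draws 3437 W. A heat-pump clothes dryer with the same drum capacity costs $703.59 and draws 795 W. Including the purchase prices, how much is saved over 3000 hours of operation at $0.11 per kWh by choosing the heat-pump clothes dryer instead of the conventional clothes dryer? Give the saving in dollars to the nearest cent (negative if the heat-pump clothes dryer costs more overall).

conventional clothes dryer: $440.35 + (3437/1000) kW × 3000 h × $0.11 = $440.35 + $1134.21 = $1574.56
heat-pump clothes dryer: $703.59 + (795/1000) kW × 3000 h × $0.11 = $703.59 + $262.35 = $965.94
Saving = $1574.56 − $965.94 = $608.62

$608.62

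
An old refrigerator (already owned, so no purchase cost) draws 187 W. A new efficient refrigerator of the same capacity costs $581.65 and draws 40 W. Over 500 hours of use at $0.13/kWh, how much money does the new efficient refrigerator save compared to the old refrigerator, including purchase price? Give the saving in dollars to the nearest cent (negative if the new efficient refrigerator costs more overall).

old refrigerator: $0.00 + (187/1000) kW × 500 h × $0.13 = $0.00 + $12.155 = $12.155
new efficient refrigerator: $581.65 + (40/1000) kW × 500 h × $0.13 = $581.65 + $2.6 = $584.25
Saving = $12.155 − $584.25 = −$572.095 → -$572.10

-$572.10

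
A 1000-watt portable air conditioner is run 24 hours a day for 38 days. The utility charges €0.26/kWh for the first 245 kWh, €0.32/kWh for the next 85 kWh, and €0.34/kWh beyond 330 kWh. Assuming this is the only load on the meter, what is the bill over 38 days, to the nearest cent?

€288.78

Runtime = 24 h × 38 = 912 h
Energy = 1 kW × 912 h = 912 kWh
Tier 1 (0–245 kWh): 245 × €0.26 = €63.7
Tier 2 (245–330 kWh): 85 × €0.32 = €27.2
Above 330 kWh: 582 × €0.34 = €197.88
Bill = €288.78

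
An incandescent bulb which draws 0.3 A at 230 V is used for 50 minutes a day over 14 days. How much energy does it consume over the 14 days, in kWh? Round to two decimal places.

0.81 kWh

Power = 0.3 A × 230 V = 69 W = 0.069 kW
Runtime = 50 min × 14 = 700 min = 11.666666… h
Energy = 0.069 kW × 11.666666… h = 0.805 kWh ≈ 0.81 kWh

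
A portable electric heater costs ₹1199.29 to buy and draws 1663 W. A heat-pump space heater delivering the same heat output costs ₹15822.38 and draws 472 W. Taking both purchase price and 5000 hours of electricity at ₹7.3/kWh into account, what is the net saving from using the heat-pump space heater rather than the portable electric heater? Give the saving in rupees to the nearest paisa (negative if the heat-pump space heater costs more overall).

portable electric heater: ₹1199.29 + (1663/1000) kW × 5000 h × ₹7.3 = ₹1199.29 + ₹60699.5 = ₹61898.79
heat-pump space heater: ₹15822.38 + (472/1000) kW × 5000 h × ₹7.3 = ₹15822.38 + ₹17228 = ₹33050.38
Saving = ₹61898.79 − ₹33050.38 = ₹28848.41

₹28848.41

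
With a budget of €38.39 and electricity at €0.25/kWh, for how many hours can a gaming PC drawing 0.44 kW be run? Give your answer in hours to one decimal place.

349.0 h

Energy available = €38.39 ÷ €0.25/kWh = 153.56 kWh
Hours = 153.56 kWh ÷ 0.44 kW = 349.0 h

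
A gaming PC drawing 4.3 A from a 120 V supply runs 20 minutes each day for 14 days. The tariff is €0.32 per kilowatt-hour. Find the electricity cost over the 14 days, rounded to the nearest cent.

€0.77

Power = 4.3 A × 120 V = 516 W = 0.516 kW
Runtime = 20 min × 14 = 280 min = 4.666666… h
Energy = 0.516 kW × 4.666666… h = 2.408 kWh
Cost = 2.408 kWh × €0.32/kWh = €0.77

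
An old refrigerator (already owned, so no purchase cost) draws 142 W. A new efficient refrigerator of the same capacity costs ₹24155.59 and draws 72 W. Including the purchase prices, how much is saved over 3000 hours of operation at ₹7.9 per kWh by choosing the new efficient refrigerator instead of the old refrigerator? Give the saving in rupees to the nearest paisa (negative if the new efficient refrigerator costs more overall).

-₹22496.59

old refrigerator: ₹0.00 + (142/1000) kW × 3000 h × ₹7.9 = ₹0.00 + ₹3365.4 = ₹3365.4
new efficient refrigerator: ₹24155.59 + (72/1000) kW × 3000 h × ₹7.9 = ₹24155.59 + ₹1706.4 = ₹25861.99
Saving = ₹3365.4 − ₹25861.99 = −₹22496.59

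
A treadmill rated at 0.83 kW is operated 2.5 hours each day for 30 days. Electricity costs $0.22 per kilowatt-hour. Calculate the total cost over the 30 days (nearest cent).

Runtime = 2.5 h/day × 30 days = 75 h
Energy = 0.83 kW × 75 h = 62.25 kWh
Cost = 62.25 kWh × $0.22/kWh = $13.70

$13.70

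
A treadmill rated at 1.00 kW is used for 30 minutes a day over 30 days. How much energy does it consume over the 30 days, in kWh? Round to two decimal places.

Runtime = 30 min × 30 = 900 min = 15 h
Energy = 1 kW × 15 h = 15 kWh

15.00 kWh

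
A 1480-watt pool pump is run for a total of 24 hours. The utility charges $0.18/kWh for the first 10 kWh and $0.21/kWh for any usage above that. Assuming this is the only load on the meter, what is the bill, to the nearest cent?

$7.16

Energy = 1.48 kW × 24 h = 35.52 kWh
Tier 1 (0–10 kWh): 10 × $0.18 = $1.8
Above 10 kWh: 25.52 × $0.21 = $5.3592
Bill = $7.16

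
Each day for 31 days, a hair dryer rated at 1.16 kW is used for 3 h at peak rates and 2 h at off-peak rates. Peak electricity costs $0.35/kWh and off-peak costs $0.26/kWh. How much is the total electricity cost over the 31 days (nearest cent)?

$56.46

Peak energy = 1.16 kW × 3 h × 31 = 107.88 kWh
Off-peak energy = 1.16 kW × 2 h × 31 = 71.92 kWh
Cost = 107.88 × $0.35 + 71.92 × $0.26 = $37.758 + $18.6992 = $56.46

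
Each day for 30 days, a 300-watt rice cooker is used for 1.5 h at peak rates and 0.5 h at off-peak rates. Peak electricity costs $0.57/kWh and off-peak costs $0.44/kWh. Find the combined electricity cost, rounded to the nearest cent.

Peak energy = 0.3 kW × 1.5 h × 30 = 13.5 kWh
Off-peak energy = 0.3 kW × 0.5 h × 30 = 4.5 kWh
Cost = 13.5 × $0.57 + 4.5 × $0.44 = $7.695 + $1.98 = $9.68

$9.68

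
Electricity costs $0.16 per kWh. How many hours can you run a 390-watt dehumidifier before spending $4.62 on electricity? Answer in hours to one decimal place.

Energy available = $4.62 ÷ $0.16/kWh = 28.875 kWh
Hours = 28.875 kWh ÷ 0.39 kW = 74.0 h

74.0 h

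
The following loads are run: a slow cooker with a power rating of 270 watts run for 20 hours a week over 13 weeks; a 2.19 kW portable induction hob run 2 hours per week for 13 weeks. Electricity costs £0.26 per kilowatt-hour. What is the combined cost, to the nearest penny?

slow cooker: Runtime = 20 h/week × 13 weeks = 260 h
slow cooker: 0.27 kW × 260 h = 70.2 kWh
portable induction hob: Runtime = 2 h/week × 13 weeks = 26 h
portable induction hob: 2.19 kW × 26 h = 56.94 kWh
Total energy = 127.14 kWh
Cost = 127.14 × £0.26 = £33.06

£33.06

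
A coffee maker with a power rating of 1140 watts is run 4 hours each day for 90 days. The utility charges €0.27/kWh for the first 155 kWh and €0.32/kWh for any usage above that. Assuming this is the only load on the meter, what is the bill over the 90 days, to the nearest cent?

Runtime = 4 h/day × 90 days = 360 h
Energy = 1.14 kW × 360 h = 410.4 kWh
Tier 1 (0–155 kWh): 155 × €0.27 = €41.85
Above 155 kWh: 255.4 × €0.32 = €81.728
Bill = €123.58

€123.58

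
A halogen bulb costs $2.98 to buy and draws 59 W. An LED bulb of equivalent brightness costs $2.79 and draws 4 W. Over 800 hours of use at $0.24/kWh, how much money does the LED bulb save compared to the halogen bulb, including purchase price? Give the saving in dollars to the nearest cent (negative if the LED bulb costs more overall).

halogen bulb: $2.98 + (59/1000) kW × 800 h × $0.24 = $2.98 + $11.328 = $14.308
LED bulb: $2.79 + (4/1000) kW × 800 h × $0.24 = $2.79 + $0.768 = $3.558
Saving = $14.308 − $3.558 = $10.75

$10.75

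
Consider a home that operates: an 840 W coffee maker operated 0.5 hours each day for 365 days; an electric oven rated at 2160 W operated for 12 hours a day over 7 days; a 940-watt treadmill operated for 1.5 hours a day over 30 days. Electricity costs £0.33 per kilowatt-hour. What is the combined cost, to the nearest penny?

£124.42

coffee maker: Runtime = 0.5 h/day × 365 days = 182.5 h
coffee maker: 0.84 kW × 182.5 h = 153.3 kWh
electric oven: Runtime = 12 h/day × 7 days = 84 h
electric oven: 2.16 kW × 84 h = 181.44 kWh
treadmill: Runtime = 1.5 h/day × 30 days = 45 h
treadmill: 0.94 kW × 45 h = 42.3 kWh
Total energy = 377.04 kWh
Cost = 377.04 × £0.33 = £124.42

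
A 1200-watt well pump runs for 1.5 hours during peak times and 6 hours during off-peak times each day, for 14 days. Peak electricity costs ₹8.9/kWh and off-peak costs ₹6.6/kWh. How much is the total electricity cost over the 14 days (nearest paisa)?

Peak energy = 1.2 kW × 1.5 h × 14 = 25.2 kWh
Off-peak energy = 1.2 kW × 6 h × 14 = 100.8 kWh
Cost = 25.2 × ₹8.9 + 100.8 × ₹6.6 = ₹224.28 + ₹665.28 = ₹889.56

₹889.56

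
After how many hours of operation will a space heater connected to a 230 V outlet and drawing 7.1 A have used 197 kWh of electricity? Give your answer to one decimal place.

120.6 h

Power = 7.1 A × 230 V = 1633 W = 1.633 kW
Hours = 197 kWh ÷ 1.633 kW = 120.6 h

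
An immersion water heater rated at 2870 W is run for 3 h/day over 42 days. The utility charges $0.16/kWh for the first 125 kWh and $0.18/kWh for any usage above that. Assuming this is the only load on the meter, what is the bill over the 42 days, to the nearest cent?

Runtime = 3 h/day × 42 days = 126 h
Energy = 2.87 kW × 126 h = 361.62 kWh
Tier 1 (0–125 kWh): 125 × $0.16 = $20
Above 125 kWh: 236.62 × $0.18 = $42.5916
Bill = $62.59

$62.59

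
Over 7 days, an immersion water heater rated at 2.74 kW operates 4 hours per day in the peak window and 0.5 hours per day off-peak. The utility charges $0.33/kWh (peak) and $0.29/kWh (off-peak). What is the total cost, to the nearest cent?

$28.10

Peak energy = 2.74 kW × 4 h × 7 = 76.72 kWh
Off-peak energy = 2.74 kW × 0.5 h × 7 = 9.59 kWh
Cost = 76.72 × $0.33 + 9.59 × $0.29 = $25.3176 + $2.7811 = $28.10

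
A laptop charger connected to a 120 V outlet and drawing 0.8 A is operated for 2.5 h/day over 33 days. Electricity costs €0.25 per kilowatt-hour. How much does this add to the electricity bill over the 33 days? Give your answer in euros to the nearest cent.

Power = 0.8 A × 120 V = 96 W = 0.096 kW
Runtime = 2.5 h/day × 33 days = 82.5 h
Energy = 0.096 kW × 82.5 h = 7.92 kWh
Cost = 7.92 kWh × €0.25/kWh = €1.98

€1.98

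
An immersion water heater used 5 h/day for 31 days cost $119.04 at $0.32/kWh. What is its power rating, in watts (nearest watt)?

2400 W

Energy = $119.04 ÷ $0.32/kWh = 372 kWh
Runtime = 5 h/day × 31 days = 155 h
Power = 372 kWh ÷ 155 h = 2.4 kW = 2400 W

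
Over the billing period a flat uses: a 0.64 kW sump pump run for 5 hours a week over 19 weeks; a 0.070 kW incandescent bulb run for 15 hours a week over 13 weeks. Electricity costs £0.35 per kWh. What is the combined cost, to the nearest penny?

sump pump: Runtime = 5 h/week × 19 weeks = 95 h
sump pump: 0.64 kW × 95 h = 60.8 kWh
incandescent bulb: Runtime = 15 h/week × 13 weeks = 195 h
incandescent bulb: 0.07 kW × 195 h = 13.65 kWh
Total energy = 74.45 kWh
Cost = 74.45 × £0.35 = £26.06

£26.06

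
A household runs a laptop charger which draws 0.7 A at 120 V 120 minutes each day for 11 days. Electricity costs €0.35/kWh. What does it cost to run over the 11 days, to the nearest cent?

Power = 0.7 A × 120 V = 84 W = 0.084 kW
Runtime = 120 min × 11 = 1320 min = 22 h
Energy = 0.084 kW × 22 h = 1.848 kWh
Cost = 1.848 kWh × €0.35/kWh = €0.65

€0.65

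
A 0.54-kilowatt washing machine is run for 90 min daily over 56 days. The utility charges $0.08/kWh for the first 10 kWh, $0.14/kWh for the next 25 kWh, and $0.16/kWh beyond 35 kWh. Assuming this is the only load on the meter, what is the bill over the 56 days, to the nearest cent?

$5.96

Runtime = 90 min × 56 = 5040 min = 84 h
Energy = 0.54 kW × 84 h = 45.36 kWh
Tier 1 (0–10 kWh): 10 × $0.08 = $0.8
Tier 2 (10–35 kWh): 25 × $0.14 = $3.5
Above 35 kWh: 10.36 × $0.16 = $1.6576
Bill = $5.96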